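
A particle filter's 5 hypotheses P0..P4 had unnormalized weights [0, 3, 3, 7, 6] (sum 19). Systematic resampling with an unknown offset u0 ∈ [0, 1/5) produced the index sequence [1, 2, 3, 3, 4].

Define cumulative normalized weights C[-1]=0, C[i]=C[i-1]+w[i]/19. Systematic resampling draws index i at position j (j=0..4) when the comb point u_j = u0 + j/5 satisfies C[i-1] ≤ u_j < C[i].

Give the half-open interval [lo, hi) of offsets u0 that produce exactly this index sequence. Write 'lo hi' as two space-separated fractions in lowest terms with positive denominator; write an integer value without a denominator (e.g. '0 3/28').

C = [0, 3/19, 6/19, 13/19, 1]
j=0 picked index 1: u0 ∈ [0, 3/19)
j=1 picked index 2: u0 ∈ [-4/95, 11/95)
j=2 picked index 3: u0 ∈ [-8/95, 27/95)
j=3 picked index 3: u0 ∈ [-27/95, 8/95)
j=4 picked index 4: u0 ∈ [-11/95, 1/5)
intersection: [0, 8/95)

0 8/95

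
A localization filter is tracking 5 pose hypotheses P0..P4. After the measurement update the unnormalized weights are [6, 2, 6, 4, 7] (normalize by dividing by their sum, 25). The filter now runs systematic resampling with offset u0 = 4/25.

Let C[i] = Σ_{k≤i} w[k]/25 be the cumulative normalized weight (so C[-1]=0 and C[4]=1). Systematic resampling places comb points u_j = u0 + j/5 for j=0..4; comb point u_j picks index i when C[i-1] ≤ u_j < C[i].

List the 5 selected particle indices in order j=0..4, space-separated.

0 2 3 4 4

C = [6/25, 8/25, 14/25, 18/25, 1]
j=0: u_0=4/25 ∈ [0, 6/25) → index 0
j=1: u_1=9/25 ∈ [8/25, 14/25) → index 2
j=2: u_2=14/25 ∈ [14/25, 18/25) → index 3
j=3: u_3=19/25 ∈ [18/25, 1) → index 4
j=4: u_4=24/25 ∈ [18/25, 1) → index 4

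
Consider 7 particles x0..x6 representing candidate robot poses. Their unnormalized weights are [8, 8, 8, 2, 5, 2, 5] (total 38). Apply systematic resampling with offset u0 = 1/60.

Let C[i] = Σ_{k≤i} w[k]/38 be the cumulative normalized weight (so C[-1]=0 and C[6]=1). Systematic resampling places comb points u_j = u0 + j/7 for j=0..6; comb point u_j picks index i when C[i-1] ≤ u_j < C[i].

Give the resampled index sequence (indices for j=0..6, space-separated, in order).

C = [4/19, 8/19, 12/19, 13/19, 31/38, 33/38, 1]
j=0: u_0=1/60 ∈ [0, 4/19) → index 0
j=1: u_1=67/420 ∈ [0, 4/19) → index 0
j=2: u_2=127/420 ∈ [4/19, 8/19) → index 1
j=3: u_3=187/420 ∈ [8/19, 12/19) → index 2
j=4: u_4=247/420 ∈ [8/19, 12/19) → index 2
j=5: u_5=307/420 ∈ [13/19, 31/38) → index 4
j=6: u_6=367/420 ∈ [33/38, 1) → index 6

0 0 1 2 2 4 6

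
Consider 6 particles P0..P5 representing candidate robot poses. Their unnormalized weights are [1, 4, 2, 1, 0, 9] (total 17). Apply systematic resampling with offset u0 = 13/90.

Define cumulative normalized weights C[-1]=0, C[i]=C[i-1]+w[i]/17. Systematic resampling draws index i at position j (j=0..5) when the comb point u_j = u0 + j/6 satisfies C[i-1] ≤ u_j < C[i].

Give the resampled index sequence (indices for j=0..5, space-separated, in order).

1 2 5 5 5 5

C = [1/17, 5/17, 7/17, 8/17, 8/17, 1]
j=0: u_0=13/90 ∈ [1/17, 5/17) → index 1
j=1: u_1=14/45 ∈ [5/17, 7/17) → index 2
j=2: u_2=43/90 ∈ [8/17, 1) → index 5
j=3: u_3=29/45 ∈ [8/17, 1) → index 5
j=4: u_4=73/90 ∈ [8/17, 1) → index 5
j=5: u_5=44/45 ∈ [8/17, 1) → index 5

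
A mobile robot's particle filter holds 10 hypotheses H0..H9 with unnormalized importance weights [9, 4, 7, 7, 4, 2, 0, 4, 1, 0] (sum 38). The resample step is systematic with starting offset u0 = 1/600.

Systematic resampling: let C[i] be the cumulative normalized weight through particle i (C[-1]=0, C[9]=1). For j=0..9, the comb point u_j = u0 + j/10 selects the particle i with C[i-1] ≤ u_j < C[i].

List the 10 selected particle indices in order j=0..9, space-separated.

C = [9/38, 13/38, 10/19, 27/38, 31/38, 33/38, 33/38, 37/38, 1, 1]
j=0: u_0=1/600 ∈ [0, 9/38) → index 0
j=1: u_1=61/600 ∈ [0, 9/38) → index 0
j=2: u_2=121/600 ∈ [0, 9/38) → index 0
j=3: u_3=181/600 ∈ [9/38, 13/38) → index 1
j=4: u_4=241/600 ∈ [13/38, 10/19) → index 2
j=5: u_5=301/600 ∈ [13/38, 10/19) → index 2
j=6: u_6=361/600 ∈ [10/19, 27/38) → index 3
j=7: u_7=421/600 ∈ [10/19, 27/38) → index 3
j=8: u_8=481/600 ∈ [27/38, 31/38) → index 4
j=9: u_9=541/600 ∈ [33/38, 37/38) → index 7

0 0 0 1 2 2 3 3 4 7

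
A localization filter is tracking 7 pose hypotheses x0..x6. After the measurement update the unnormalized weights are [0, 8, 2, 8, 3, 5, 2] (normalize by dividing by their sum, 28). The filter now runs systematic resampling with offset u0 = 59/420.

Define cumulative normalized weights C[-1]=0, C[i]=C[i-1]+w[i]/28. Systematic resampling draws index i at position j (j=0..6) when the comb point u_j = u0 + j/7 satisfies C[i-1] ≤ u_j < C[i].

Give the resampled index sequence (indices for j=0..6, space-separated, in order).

1 1 3 3 4 5 6

C = [0, 2/7, 5/14, 9/14, 3/4, 13/14, 1]
j=0: u_0=59/420 ∈ [0, 2/7) → index 1
j=1: u_1=17/60 ∈ [0, 2/7) → index 1
j=2: u_2=179/420 ∈ [5/14, 9/14) → index 3
j=3: u_3=239/420 ∈ [5/14, 9/14) → index 3
j=4: u_4=299/420 ∈ [9/14, 3/4) → index 4
j=5: u_5=359/420 ∈ [3/4, 13/14) → index 5
j=6: u_6=419/420 ∈ [13/14, 1) → index 6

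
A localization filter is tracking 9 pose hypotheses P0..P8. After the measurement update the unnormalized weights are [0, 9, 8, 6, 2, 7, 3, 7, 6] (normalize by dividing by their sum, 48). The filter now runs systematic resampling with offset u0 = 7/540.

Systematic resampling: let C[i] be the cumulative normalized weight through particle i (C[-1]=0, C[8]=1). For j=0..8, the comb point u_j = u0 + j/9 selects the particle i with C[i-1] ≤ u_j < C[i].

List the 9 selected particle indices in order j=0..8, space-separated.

C = [0, 3/16, 17/48, 23/48, 25/48, 2/3, 35/48, 7/8, 1]
j=0: u_0=7/540 ∈ [0, 3/16) → index 1
j=1: u_1=67/540 ∈ [0, 3/16) → index 1
j=2: u_2=127/540 ∈ [3/16, 17/48) → index 2
j=3: u_3=187/540 ∈ [3/16, 17/48) → index 2
j=4: u_4=247/540 ∈ [17/48, 23/48) → index 3
j=5: u_5=307/540 ∈ [25/48, 2/3) → index 5
j=6: u_6=367/540 ∈ [2/3, 35/48) → index 6
j=7: u_7=427/540 ∈ [35/48, 7/8) → index 7
j=8: u_8=487/540 ∈ [7/8, 1) → index 8

1 1 2 2 3 5 6 7 8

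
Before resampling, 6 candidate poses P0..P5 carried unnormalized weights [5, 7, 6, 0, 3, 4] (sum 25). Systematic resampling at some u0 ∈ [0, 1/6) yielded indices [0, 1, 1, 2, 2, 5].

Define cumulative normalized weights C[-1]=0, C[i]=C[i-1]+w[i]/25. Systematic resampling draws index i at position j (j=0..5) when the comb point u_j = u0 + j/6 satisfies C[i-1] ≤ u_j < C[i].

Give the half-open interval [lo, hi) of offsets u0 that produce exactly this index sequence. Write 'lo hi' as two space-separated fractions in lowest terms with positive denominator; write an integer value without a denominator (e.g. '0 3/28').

C = [1/5, 12/25, 18/25, 18/25, 21/25, 1]
j=0 picked index 0: u0 ∈ [0, 1/5)
j=1 picked index 1: u0 ∈ [1/30, 47/150)
j=2 picked index 1: u0 ∈ [-2/15, 11/75)
j=3 picked index 2: u0 ∈ [-1/50, 11/50)
j=4 picked index 2: u0 ∈ [-14/75, 4/75)
j=5 picked index 5: u0 ∈ [1/150, 1/6)
intersection: [1/30, 4/75)

1/30 4/75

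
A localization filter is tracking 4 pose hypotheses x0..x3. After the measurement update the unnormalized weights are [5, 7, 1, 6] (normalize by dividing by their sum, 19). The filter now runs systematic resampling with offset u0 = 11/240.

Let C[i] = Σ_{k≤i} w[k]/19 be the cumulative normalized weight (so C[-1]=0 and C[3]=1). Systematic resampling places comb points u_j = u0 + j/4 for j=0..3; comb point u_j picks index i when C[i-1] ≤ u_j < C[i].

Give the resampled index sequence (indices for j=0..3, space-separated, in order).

C = [5/19, 12/19, 13/19, 1]
j=0: u_0=11/240 ∈ [0, 5/19) → index 0
j=1: u_1=71/240 ∈ [5/19, 12/19) → index 1
j=2: u_2=131/240 ∈ [5/19, 12/19) → index 1
j=3: u_3=191/240 ∈ [13/19, 1) → index 3

0 1 1 3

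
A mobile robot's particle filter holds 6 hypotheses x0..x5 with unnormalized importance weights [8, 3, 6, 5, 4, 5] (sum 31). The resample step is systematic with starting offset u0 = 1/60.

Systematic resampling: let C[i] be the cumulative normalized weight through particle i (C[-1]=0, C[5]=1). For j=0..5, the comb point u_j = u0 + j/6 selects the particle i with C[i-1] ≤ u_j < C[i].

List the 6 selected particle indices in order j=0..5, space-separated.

0 0 1 2 3 5

C = [8/31, 11/31, 17/31, 22/31, 26/31, 1]
j=0: u_0=1/60 ∈ [0, 8/31) → index 0
j=1: u_1=11/60 ∈ [0, 8/31) → index 0
j=2: u_2=7/20 ∈ [8/31, 11/31) → index 1
j=3: u_3=31/60 ∈ [11/31, 17/31) → index 2
j=4: u_4=41/60 ∈ [17/31, 22/31) → index 3
j=5: u_5=17/20 ∈ [26/31, 1) → index 5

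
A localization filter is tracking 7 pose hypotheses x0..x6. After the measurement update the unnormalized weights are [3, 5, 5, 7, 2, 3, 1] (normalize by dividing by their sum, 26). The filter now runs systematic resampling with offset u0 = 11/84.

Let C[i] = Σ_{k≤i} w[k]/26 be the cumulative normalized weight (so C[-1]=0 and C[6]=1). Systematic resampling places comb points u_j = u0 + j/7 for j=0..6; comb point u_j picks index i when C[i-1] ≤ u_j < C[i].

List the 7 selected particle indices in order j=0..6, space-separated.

C = [3/26, 4/13, 1/2, 10/13, 11/13, 25/26, 1]
j=0: u_0=11/84 ∈ [3/26, 4/13) → index 1
j=1: u_1=23/84 ∈ [3/26, 4/13) → index 1
j=2: u_2=5/12 ∈ [4/13, 1/2) → index 2
j=3: u_3=47/84 ∈ [1/2, 10/13) → index 3
j=4: u_4=59/84 ∈ [1/2, 10/13) → index 3
j=5: u_5=71/84 ∈ [10/13, 11/13) → index 4
j=6: u_6=83/84 ∈ [25/26, 1) → index 6

1 1 2 3 3 4 6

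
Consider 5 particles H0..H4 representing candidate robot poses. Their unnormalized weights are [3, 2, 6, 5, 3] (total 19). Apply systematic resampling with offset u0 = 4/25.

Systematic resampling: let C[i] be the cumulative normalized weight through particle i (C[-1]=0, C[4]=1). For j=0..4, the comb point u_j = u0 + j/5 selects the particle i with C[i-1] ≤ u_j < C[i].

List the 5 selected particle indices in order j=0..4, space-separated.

1 2 2 3 4

C = [3/19, 5/19, 11/19, 16/19, 1]
j=0: u_0=4/25 ∈ [3/19, 5/19) → index 1
j=1: u_1=9/25 ∈ [5/19, 11/19) → index 2
j=2: u_2=14/25 ∈ [5/19, 11/19) → index 2
j=3: u_3=19/25 ∈ [11/19, 16/19) → index 3
j=4: u_4=24/25 ∈ [16/19, 1) → index 4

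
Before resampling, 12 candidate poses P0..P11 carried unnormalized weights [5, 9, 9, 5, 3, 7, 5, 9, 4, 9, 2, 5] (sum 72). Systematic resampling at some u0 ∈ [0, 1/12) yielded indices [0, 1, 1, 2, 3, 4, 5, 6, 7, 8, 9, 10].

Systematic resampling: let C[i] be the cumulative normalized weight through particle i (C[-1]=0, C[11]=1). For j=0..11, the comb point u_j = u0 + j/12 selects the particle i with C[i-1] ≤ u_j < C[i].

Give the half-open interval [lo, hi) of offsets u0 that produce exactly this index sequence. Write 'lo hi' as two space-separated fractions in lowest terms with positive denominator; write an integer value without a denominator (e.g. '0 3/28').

0 1/72

C = [5/72, 7/36, 23/72, 7/18, 31/72, 19/36, 43/72, 13/18, 7/9, 65/72, 67/72, 1]
j=0 picked index 0: u0 ∈ [0, 5/72)
j=1 picked index 1: u0 ∈ [-1/72, 1/9)
j=2 picked index 1: u0 ∈ [-7/72, 1/36)
j=3 picked index 2: u0 ∈ [-1/18, 5/72)
j=4 picked index 3: u0 ∈ [-1/72, 1/18)
j=5 picked index 4: u0 ∈ [-1/36, 1/72)
j=6 picked index 5: u0 ∈ [-5/72, 1/36)
j=7 picked index 6: u0 ∈ [-1/18, 1/72)
j=8 picked index 7: u0 ∈ [-5/72, 1/18)
j=9 picked index 8: u0 ∈ [-1/36, 1/36)
j=10 picked index 9: u0 ∈ [-1/18, 5/72)
j=11 picked index 10: u0 ∈ [-1/72, 1/72)
intersection: [0, 1/72)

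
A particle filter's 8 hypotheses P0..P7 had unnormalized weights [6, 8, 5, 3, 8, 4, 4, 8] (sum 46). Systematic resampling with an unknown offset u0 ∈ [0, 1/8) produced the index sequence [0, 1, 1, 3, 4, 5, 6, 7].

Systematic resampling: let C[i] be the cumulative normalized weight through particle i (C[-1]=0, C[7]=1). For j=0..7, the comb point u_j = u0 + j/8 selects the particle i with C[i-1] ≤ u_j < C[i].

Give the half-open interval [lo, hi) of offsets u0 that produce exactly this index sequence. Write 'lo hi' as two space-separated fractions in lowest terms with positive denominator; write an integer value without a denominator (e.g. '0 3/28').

7/184 5/92

C = [3/23, 7/23, 19/46, 11/23, 15/23, 17/23, 19/23, 1]
j=0 picked index 0: u0 ∈ [0, 3/23)
j=1 picked index 1: u0 ∈ [1/184, 33/184)
j=2 picked index 1: u0 ∈ [-11/92, 5/92)
j=3 picked index 3: u0 ∈ [7/184, 19/184)
j=4 picked index 4: u0 ∈ [-1/46, 7/46)
j=5 picked index 5: u0 ∈ [5/184, 21/184)
j=6 picked index 6: u0 ∈ [-1/92, 7/92)
j=7 picked index 7: u0 ∈ [-9/184, 1/8)
intersection: [7/184, 5/92)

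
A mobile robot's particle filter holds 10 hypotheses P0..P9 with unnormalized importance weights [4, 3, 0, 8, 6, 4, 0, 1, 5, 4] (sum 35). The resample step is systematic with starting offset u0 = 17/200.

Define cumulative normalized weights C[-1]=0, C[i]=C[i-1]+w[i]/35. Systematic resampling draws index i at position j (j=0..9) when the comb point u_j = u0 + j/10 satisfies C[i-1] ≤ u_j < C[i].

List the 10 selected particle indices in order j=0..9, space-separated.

0 1 3 3 4 4 5 8 8 9

C = [4/35, 1/5, 1/5, 3/7, 3/5, 5/7, 5/7, 26/35, 31/35, 1]
j=0: u_0=17/200 ∈ [0, 4/35) → index 0
j=1: u_1=37/200 ∈ [4/35, 1/5) → index 1
j=2: u_2=57/200 ∈ [1/5, 3/7) → index 3
j=3: u_3=77/200 ∈ [1/5, 3/7) → index 3
j=4: u_4=97/200 ∈ [3/7, 3/5) → index 4
j=5: u_5=117/200 ∈ [3/7, 3/5) → index 4
j=6: u_6=137/200 ∈ [3/5, 5/7) → index 5
j=7: u_7=157/200 ∈ [26/35, 31/35) → index 8
j=8: u_8=177/200 ∈ [26/35, 31/35) → index 8
j=9: u_9=197/200 ∈ [31/35, 1) → index 9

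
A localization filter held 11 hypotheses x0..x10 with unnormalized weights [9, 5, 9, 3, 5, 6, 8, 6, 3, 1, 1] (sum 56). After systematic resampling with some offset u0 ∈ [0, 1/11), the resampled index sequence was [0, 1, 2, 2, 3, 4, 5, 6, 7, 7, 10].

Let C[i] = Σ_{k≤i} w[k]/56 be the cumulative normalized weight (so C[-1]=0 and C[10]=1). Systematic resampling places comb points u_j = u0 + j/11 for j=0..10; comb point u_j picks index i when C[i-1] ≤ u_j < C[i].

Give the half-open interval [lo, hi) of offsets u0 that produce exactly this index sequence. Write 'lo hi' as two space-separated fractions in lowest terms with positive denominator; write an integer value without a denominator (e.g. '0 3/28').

C = [9/56, 1/4, 23/56, 13/28, 31/56, 37/56, 45/56, 51/56, 27/28, 55/56, 1]
j=0 picked index 0: u0 ∈ [0, 9/56)
j=1 picked index 1: u0 ∈ [43/616, 7/44)
j=2 picked index 2: u0 ∈ [3/44, 141/616)
j=3 picked index 2: u0 ∈ [-1/44, 85/616)
j=4 picked index 3: u0 ∈ [29/616, 31/308)
j=5 picked index 4: u0 ∈ [3/308, 61/616)
j=6 picked index 5: u0 ∈ [5/616, 71/616)
j=7 picked index 6: u0 ∈ [15/616, 103/616)
j=8 picked index 7: u0 ∈ [47/616, 113/616)
j=9 picked index 7: u0 ∈ [-9/616, 57/616)
j=10 picked index 10: u0 ∈ [45/616, 1/11)
intersection: [47/616, 1/11)

47/616 1/11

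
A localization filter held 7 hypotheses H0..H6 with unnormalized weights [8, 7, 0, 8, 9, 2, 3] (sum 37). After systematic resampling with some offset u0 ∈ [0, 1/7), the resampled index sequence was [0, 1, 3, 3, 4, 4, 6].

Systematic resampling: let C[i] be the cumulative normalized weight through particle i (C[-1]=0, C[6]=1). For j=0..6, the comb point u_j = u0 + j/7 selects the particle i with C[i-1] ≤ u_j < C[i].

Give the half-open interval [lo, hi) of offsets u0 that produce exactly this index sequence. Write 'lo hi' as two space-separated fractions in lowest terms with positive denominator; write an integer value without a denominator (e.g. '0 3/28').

C = [8/37, 15/37, 15/37, 23/37, 32/37, 34/37, 1]
j=0 picked index 0: u0 ∈ [0, 8/37)
j=1 picked index 1: u0 ∈ [19/259, 68/259)
j=2 picked index 3: u0 ∈ [31/259, 87/259)
j=3 picked index 3: u0 ∈ [-6/259, 50/259)
j=4 picked index 4: u0 ∈ [13/259, 76/259)
j=5 picked index 4: u0 ∈ [-24/259, 39/259)
j=6 picked index 6: u0 ∈ [16/259, 1/7)
intersection: [31/259, 1/7)

31/259 1/7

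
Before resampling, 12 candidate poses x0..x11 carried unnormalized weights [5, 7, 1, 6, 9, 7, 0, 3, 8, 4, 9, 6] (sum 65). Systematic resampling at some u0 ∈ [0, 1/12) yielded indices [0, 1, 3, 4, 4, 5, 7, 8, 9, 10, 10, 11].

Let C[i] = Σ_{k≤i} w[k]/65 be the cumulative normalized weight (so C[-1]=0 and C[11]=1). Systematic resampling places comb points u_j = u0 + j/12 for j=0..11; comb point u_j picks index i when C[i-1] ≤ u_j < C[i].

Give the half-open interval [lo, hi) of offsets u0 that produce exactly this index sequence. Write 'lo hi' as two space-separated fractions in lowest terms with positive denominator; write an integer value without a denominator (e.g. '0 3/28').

11/260 29/390

C = [1/13, 12/65, 1/5, 19/65, 28/65, 7/13, 7/13, 38/65, 46/65, 10/13, 59/65, 1]
j=0 picked index 0: u0 ∈ [0, 1/13)
j=1 picked index 1: u0 ∈ [-1/156, 79/780)
j=2 picked index 3: u0 ∈ [1/30, 49/390)
j=3 picked index 4: u0 ∈ [11/260, 47/260)
j=4 picked index 4: u0 ∈ [-8/195, 19/195)
j=5 picked index 5: u0 ∈ [11/780, 19/156)
j=6 picked index 7: u0 ∈ [1/26, 11/130)
j=7 picked index 8: u0 ∈ [1/780, 97/780)
j=8 picked index 9: u0 ∈ [8/195, 4/39)
j=9 picked index 10: u0 ∈ [1/52, 41/260)
j=10 picked index 10: u0 ∈ [-5/78, 29/390)
j=11 picked index 11: u0 ∈ [-7/780, 1/12)
intersection: [11/260, 29/390)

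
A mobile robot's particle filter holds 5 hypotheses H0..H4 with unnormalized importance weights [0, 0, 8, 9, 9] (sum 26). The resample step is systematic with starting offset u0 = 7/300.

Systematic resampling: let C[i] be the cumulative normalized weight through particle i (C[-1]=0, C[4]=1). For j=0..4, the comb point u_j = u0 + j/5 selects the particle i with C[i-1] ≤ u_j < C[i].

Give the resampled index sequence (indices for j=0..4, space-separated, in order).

2 2 3 3 4

C = [0, 0, 4/13, 17/26, 1]
j=0: u_0=7/300 ∈ [0, 4/13) → index 2
j=1: u_1=67/300 ∈ [0, 4/13) → index 2
j=2: u_2=127/300 ∈ [4/13, 17/26) → index 3
j=3: u_3=187/300 ∈ [4/13, 17/26) → index 3
j=4: u_4=247/300 ∈ [17/26, 1) → index 4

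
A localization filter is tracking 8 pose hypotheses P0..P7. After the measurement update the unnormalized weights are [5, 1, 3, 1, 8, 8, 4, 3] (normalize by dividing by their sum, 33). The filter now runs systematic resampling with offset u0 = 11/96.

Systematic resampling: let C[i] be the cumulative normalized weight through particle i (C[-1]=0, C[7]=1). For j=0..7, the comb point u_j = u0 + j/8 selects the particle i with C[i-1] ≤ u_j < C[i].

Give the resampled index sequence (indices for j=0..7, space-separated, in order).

0 2 4 4 5 5 6 7

C = [5/33, 2/11, 3/11, 10/33, 6/11, 26/33, 10/11, 1]
j=0: u_0=11/96 ∈ [0, 5/33) → index 0
j=1: u_1=23/96 ∈ [2/11, 3/11) → index 2
j=2: u_2=35/96 ∈ [10/33, 6/11) → index 4
j=3: u_3=47/96 ∈ [10/33, 6/11) → index 4
j=4: u_4=59/96 ∈ [6/11, 26/33) → index 5
j=5: u_5=71/96 ∈ [6/11, 26/33) → index 5
j=6: u_6=83/96 ∈ [26/33, 10/11) → index 6
j=7: u_7=95/96 ∈ [10/11, 1) → index 7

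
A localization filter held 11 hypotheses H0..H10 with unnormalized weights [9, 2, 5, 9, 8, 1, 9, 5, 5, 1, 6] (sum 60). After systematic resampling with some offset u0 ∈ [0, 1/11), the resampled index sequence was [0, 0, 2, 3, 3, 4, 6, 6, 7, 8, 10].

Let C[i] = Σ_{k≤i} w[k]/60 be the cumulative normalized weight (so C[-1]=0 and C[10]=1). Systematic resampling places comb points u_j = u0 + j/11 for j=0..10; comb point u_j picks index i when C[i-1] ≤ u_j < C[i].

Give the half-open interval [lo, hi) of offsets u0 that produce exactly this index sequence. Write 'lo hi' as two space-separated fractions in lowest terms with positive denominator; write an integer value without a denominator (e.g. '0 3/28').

C = [3/20, 11/60, 4/15, 5/12, 11/20, 17/30, 43/60, 4/5, 53/60, 9/10, 1]
j=0 picked index 0: u0 ∈ [0, 3/20)
j=1 picked index 0: u0 ∈ [-1/11, 13/220)
j=2 picked index 2: u0 ∈ [1/660, 14/165)
j=3 picked index 3: u0 ∈ [-1/165, 19/132)
j=4 picked index 3: u0 ∈ [-16/165, 7/132)
j=5 picked index 4: u0 ∈ [-5/132, 21/220)
j=6 picked index 6: u0 ∈ [7/330, 113/660)
j=7 picked index 6: u0 ∈ [-23/330, 53/660)
j=8 picked index 7: u0 ∈ [-7/660, 4/55)
j=9 picked index 8: u0 ∈ [-1/55, 43/660)
j=10 picked index 10: u0 ∈ [-1/110, 1/11)
intersection: [7/330, 7/132)

7/330 7/132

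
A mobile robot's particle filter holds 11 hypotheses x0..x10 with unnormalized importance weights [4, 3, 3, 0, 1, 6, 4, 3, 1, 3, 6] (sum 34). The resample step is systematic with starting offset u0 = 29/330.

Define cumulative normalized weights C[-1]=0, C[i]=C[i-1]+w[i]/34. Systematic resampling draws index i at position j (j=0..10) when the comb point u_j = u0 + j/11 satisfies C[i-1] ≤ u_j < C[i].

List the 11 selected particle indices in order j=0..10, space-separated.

0 1 2 5 5 6 7 8 9 10 10

C = [2/17, 7/34, 5/17, 5/17, 11/34, 1/2, 21/34, 12/17, 25/34, 14/17, 1]
j=0: u_0=29/330 ∈ [0, 2/17) → index 0
j=1: u_1=59/330 ∈ [2/17, 7/34) → index 1
j=2: u_2=89/330 ∈ [7/34, 5/17) → index 2
j=3: u_3=119/330 ∈ [11/34, 1/2) → index 5
j=4: u_4=149/330 ∈ [11/34, 1/2) → index 5
j=5: u_5=179/330 ∈ [1/2, 21/34) → index 6
j=6: u_6=19/30 ∈ [21/34, 12/17) → index 7
j=7: u_7=239/330 ∈ [12/17, 25/34) → index 8
j=8: u_8=269/330 ∈ [25/34, 14/17) → index 9
j=9: u_9=299/330 ∈ [14/17, 1) → index 10
j=10: u_10=329/330 ∈ [14/17, 1) → index 10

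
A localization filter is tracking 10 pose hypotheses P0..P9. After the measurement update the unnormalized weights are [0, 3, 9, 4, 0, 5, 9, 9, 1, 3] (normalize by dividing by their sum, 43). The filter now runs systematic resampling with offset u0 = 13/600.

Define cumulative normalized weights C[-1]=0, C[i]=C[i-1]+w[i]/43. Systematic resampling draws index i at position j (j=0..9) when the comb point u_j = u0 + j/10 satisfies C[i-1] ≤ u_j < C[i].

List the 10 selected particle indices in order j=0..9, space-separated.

C = [0, 3/43, 12/43, 16/43, 16/43, 21/43, 30/43, 39/43, 40/43, 1]
j=0: u_0=13/600 ∈ [0, 3/43) → index 1
j=1: u_1=73/600 ∈ [3/43, 12/43) → index 2
j=2: u_2=133/600 ∈ [3/43, 12/43) → index 2
j=3: u_3=193/600 ∈ [12/43, 16/43) → index 3
j=4: u_4=253/600 ∈ [16/43, 21/43) → index 5
j=5: u_5=313/600 ∈ [21/43, 30/43) → index 6
j=6: u_6=373/600 ∈ [21/43, 30/43) → index 6
j=7: u_7=433/600 ∈ [30/43, 39/43) → index 7
j=8: u_8=493/600 ∈ [30/43, 39/43) → index 7
j=9: u_9=553/600 ∈ [39/43, 40/43) → index 8

1 2 2 3 5 6 6 7 7 8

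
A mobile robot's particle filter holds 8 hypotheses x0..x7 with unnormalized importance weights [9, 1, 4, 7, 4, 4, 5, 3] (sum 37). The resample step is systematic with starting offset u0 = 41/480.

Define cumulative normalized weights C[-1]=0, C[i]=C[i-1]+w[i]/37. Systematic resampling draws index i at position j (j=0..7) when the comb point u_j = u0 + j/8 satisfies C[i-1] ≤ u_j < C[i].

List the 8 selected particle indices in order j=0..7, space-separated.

0 0 2 3 4 5 6 7

C = [9/37, 10/37, 14/37, 21/37, 25/37, 29/37, 34/37, 1]
j=0: u_0=41/480 ∈ [0, 9/37) → index 0
j=1: u_1=101/480 ∈ [0, 9/37) → index 0
j=2: u_2=161/480 ∈ [10/37, 14/37) → index 2
j=3: u_3=221/480 ∈ [14/37, 21/37) → index 3
j=4: u_4=281/480 ∈ [21/37, 25/37) → index 4
j=5: u_5=341/480 ∈ [25/37, 29/37) → index 5
j=6: u_6=401/480 ∈ [29/37, 34/37) → index 6
j=7: u_7=461/480 ∈ [34/37, 1) → index 7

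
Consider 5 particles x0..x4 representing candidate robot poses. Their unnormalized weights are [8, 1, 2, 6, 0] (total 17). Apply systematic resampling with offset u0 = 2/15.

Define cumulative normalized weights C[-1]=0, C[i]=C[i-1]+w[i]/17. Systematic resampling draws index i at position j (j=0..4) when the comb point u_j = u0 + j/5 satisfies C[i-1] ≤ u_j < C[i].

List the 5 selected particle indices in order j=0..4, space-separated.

C = [8/17, 9/17, 11/17, 1, 1]
j=0: u_0=2/15 ∈ [0, 8/17) → index 0
j=1: u_1=1/3 ∈ [0, 8/17) → index 0
j=2: u_2=8/15 ∈ [9/17, 11/17) → index 2
j=3: u_3=11/15 ∈ [11/17, 1) → index 3
j=4: u_4=14/15 ∈ [11/17, 1) → index 3

0 0 2 3 3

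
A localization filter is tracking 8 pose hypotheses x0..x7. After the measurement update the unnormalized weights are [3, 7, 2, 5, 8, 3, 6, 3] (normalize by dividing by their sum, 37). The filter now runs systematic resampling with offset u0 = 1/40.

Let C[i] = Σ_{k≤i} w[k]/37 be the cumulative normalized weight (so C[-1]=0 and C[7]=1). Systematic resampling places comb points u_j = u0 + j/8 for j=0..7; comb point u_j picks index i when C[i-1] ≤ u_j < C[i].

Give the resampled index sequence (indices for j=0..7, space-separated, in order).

C = [3/37, 10/37, 12/37, 17/37, 25/37, 28/37, 34/37, 1]
j=0: u_0=1/40 ∈ [0, 3/37) → index 0
j=1: u_1=3/20 ∈ [3/37, 10/37) → index 1
j=2: u_2=11/40 ∈ [10/37, 12/37) → index 2
j=3: u_3=2/5 ∈ [12/37, 17/37) → index 3
j=4: u_4=21/40 ∈ [17/37, 25/37) → index 4
j=5: u_5=13/20 ∈ [17/37, 25/37) → index 4
j=6: u_6=31/40 ∈ [28/37, 34/37) → index 6
j=7: u_7=9/10 ∈ [28/37, 34/37) → index 6

0 1 2 3 4 4 6 6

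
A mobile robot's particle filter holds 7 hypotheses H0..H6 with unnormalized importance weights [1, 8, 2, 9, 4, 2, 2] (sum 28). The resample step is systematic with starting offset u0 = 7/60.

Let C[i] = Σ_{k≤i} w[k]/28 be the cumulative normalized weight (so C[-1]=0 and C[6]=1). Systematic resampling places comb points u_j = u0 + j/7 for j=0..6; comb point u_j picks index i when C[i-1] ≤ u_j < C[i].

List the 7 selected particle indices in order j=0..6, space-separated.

1 1 3 3 3 4 6

C = [1/28, 9/28, 11/28, 5/7, 6/7, 13/14, 1]
j=0: u_0=7/60 ∈ [1/28, 9/28) → index 1
j=1: u_1=109/420 ∈ [1/28, 9/28) → index 1
j=2: u_2=169/420 ∈ [11/28, 5/7) → index 3
j=3: u_3=229/420 ∈ [11/28, 5/7) → index 3
j=4: u_4=289/420 ∈ [11/28, 5/7) → index 3
j=5: u_5=349/420 ∈ [5/7, 6/7) → index 4
j=6: u_6=409/420 ∈ [13/14, 1) → index 6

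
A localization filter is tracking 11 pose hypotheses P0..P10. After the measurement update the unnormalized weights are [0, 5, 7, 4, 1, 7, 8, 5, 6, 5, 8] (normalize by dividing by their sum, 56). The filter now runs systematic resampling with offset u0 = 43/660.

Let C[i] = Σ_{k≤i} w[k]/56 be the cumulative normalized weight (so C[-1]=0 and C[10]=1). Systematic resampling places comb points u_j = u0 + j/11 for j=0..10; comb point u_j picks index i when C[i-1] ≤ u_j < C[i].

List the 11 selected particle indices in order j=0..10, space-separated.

C = [0, 5/56, 3/14, 2/7, 17/56, 3/7, 4/7, 37/56, 43/56, 6/7, 1]
j=0: u_0=43/660 ∈ [0, 5/56) → index 1
j=1: u_1=103/660 ∈ [5/56, 3/14) → index 2
j=2: u_2=163/660 ∈ [3/14, 2/7) → index 3
j=3: u_3=223/660 ∈ [17/56, 3/7) → index 5
j=4: u_4=283/660 ∈ [3/7, 4/7) → index 6
j=5: u_5=343/660 ∈ [3/7, 4/7) → index 6
j=6: u_6=403/660 ∈ [4/7, 37/56) → index 7
j=7: u_7=463/660 ∈ [37/56, 43/56) → index 8
j=8: u_8=523/660 ∈ [43/56, 6/7) → index 9
j=9: u_9=53/60 ∈ [6/7, 1) → index 10
j=10: u_10=643/660 ∈ [6/7, 1) → index 10

1 2 3 5 6 6 7 8 9 10 10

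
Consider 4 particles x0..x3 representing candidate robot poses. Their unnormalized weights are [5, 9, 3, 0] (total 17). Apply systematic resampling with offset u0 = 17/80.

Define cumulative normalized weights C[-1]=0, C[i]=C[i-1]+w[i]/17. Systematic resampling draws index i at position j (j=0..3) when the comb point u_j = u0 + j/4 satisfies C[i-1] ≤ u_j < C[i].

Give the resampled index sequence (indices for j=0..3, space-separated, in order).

0 1 1 2

C = [5/17, 14/17, 1, 1]
j=0: u_0=17/80 ∈ [0, 5/17) → index 0
j=1: u_1=37/80 ∈ [5/17, 14/17) → index 1
j=2: u_2=57/80 ∈ [5/17, 14/17) → index 1
j=3: u_3=77/80 ∈ [14/17, 1) → index 2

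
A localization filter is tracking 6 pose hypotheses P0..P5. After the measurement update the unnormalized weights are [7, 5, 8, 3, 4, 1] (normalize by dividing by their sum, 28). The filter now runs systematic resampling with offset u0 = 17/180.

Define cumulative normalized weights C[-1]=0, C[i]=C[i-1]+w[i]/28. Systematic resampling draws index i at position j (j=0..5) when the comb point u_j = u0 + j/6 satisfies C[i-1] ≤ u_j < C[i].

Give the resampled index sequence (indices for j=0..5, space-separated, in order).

C = [1/4, 3/7, 5/7, 23/28, 27/28, 1]
j=0: u_0=17/180 ∈ [0, 1/4) → index 0
j=1: u_1=47/180 ∈ [1/4, 3/7) → index 1
j=2: u_2=77/180 ∈ [1/4, 3/7) → index 1
j=3: u_3=107/180 ∈ [3/7, 5/7) → index 2
j=4: u_4=137/180 ∈ [5/7, 23/28) → index 3
j=5: u_5=167/180 ∈ [23/28, 27/28) → index 4

0 1 1 2 3 4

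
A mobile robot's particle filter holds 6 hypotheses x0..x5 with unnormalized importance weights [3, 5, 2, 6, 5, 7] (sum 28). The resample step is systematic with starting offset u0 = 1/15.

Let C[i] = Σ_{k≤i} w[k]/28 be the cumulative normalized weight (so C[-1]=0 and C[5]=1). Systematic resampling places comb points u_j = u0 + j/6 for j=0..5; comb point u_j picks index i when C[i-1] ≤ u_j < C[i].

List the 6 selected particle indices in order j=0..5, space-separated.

0 1 3 3 4 5

C = [3/28, 2/7, 5/14, 4/7, 3/4, 1]
j=0: u_0=1/15 ∈ [0, 3/28) → index 0
j=1: u_1=7/30 ∈ [3/28, 2/7) → index 1
j=2: u_2=2/5 ∈ [5/14, 4/7) → index 3
j=3: u_3=17/30 ∈ [5/14, 4/7) → index 3
j=4: u_4=11/15 ∈ [4/7, 3/4) → index 4
j=5: u_5=9/10 ∈ [3/4, 1) → index 5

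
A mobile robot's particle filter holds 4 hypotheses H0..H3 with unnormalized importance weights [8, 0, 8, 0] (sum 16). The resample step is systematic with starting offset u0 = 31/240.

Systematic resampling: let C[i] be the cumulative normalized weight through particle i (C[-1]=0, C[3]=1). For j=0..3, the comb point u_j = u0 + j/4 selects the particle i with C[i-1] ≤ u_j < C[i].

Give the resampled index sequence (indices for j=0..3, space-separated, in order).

C = [1/2, 1/2, 1, 1]
j=0: u_0=31/240 ∈ [0, 1/2) → index 0
j=1: u_1=91/240 ∈ [0, 1/2) → index 0
j=2: u_2=151/240 ∈ [1/2, 1) → index 2
j=3: u_3=211/240 ∈ [1/2, 1) → index 2

0 0 2 2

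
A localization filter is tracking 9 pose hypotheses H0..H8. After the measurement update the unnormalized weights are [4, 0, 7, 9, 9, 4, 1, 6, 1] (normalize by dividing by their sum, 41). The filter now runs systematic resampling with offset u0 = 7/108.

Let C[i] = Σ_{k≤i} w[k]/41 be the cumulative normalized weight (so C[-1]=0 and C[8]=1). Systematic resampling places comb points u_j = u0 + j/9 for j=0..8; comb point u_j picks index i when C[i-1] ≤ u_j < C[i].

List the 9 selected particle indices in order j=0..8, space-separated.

0 2 3 3 4 4 5 7 7

C = [4/41, 4/41, 11/41, 20/41, 29/41, 33/41, 34/41, 40/41, 1]
j=0: u_0=7/108 ∈ [0, 4/41) → index 0
j=1: u_1=19/108 ∈ [4/41, 11/41) → index 2
j=2: u_2=31/108 ∈ [11/41, 20/41) → index 3
j=3: u_3=43/108 ∈ [11/41, 20/41) → index 3
j=4: u_4=55/108 ∈ [20/41, 29/41) → index 4
j=5: u_5=67/108 ∈ [20/41, 29/41) → index 4
j=6: u_6=79/108 ∈ [29/41, 33/41) → index 5
j=7: u_7=91/108 ∈ [34/41, 40/41) → index 7
j=8: u_8=103/108 ∈ [34/41, 40/41) → index 7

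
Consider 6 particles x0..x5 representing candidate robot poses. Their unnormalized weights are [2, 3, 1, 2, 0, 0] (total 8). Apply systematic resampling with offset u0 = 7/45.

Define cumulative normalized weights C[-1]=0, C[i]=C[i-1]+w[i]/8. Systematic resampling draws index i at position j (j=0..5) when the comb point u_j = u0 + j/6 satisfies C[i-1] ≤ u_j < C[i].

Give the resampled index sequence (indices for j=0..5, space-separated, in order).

0 1 1 2 3 3

C = [1/4, 5/8, 3/4, 1, 1, 1]
j=0: u_0=7/45 ∈ [0, 1/4) → index 0
j=1: u_1=29/90 ∈ [1/4, 5/8) → index 1
j=2: u_2=22/45 ∈ [1/4, 5/8) → index 1
j=3: u_3=59/90 ∈ [5/8, 3/4) → index 2
j=4: u_4=37/45 ∈ [3/4, 1) → index 3
j=5: u_5=89/90 ∈ [3/4, 1) → index 3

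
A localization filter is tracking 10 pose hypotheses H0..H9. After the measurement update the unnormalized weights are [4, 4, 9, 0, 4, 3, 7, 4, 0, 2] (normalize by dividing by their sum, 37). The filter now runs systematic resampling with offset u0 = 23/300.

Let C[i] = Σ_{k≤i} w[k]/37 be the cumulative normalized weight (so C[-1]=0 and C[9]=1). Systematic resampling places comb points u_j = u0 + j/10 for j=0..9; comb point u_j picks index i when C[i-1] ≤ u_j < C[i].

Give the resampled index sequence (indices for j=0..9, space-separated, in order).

C = [4/37, 8/37, 17/37, 17/37, 21/37, 24/37, 31/37, 35/37, 35/37, 1]
j=0: u_0=23/300 ∈ [0, 4/37) → index 0
j=1: u_1=53/300 ∈ [4/37, 8/37) → index 1
j=2: u_2=83/300 ∈ [8/37, 17/37) → index 2
j=3: u_3=113/300 ∈ [8/37, 17/37) → index 2
j=4: u_4=143/300 ∈ [17/37, 21/37) → index 4
j=5: u_5=173/300 ∈ [21/37, 24/37) → index 5
j=6: u_6=203/300 ∈ [24/37, 31/37) → index 6
j=7: u_7=233/300 ∈ [24/37, 31/37) → index 6
j=8: u_8=263/300 ∈ [31/37, 35/37) → index 7
j=9: u_9=293/300 ∈ [35/37, 1) → index 9

0 1 2 2 4 5 6 6 7 9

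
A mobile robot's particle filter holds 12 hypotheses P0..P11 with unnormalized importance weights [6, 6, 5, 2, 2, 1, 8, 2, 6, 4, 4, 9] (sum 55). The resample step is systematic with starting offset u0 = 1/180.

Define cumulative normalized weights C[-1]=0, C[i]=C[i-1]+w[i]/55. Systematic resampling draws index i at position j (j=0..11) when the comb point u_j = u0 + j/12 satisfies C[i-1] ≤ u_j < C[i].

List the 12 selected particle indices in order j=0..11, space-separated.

C = [6/55, 12/55, 17/55, 19/55, 21/55, 2/5, 6/11, 32/55, 38/55, 42/55, 46/55, 1]
j=0: u_0=1/180 ∈ [0, 6/55) → index 0
j=1: u_1=4/45 ∈ [0, 6/55) → index 0
j=2: u_2=31/180 ∈ [6/55, 12/55) → index 1
j=3: u_3=23/90 ∈ [12/55, 17/55) → index 2
j=4: u_4=61/180 ∈ [17/55, 19/55) → index 3
j=5: u_5=19/45 ∈ [2/5, 6/11) → index 6
j=6: u_6=91/180 ∈ [2/5, 6/11) → index 6
j=7: u_7=53/90 ∈ [32/55, 38/55) → index 8
j=8: u_8=121/180 ∈ [32/55, 38/55) → index 8
j=9: u_9=34/45 ∈ [38/55, 42/55) → index 9
j=10: u_10=151/180 ∈ [46/55, 1) → index 11
j=11: u_11=83/90 ∈ [46/55, 1) → index 11

0 0 1 2 3 6 6 8 8 9 11 11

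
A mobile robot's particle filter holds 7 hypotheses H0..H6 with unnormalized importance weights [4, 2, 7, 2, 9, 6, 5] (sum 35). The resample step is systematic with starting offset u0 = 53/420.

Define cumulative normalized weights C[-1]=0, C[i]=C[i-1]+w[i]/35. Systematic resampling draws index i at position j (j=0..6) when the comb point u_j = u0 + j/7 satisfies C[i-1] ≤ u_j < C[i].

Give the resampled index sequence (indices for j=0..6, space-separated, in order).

C = [4/35, 6/35, 13/35, 3/7, 24/35, 6/7, 1]
j=0: u_0=53/420 ∈ [4/35, 6/35) → index 1
j=1: u_1=113/420 ∈ [6/35, 13/35) → index 2
j=2: u_2=173/420 ∈ [13/35, 3/7) → index 3
j=3: u_3=233/420 ∈ [3/7, 24/35) → index 4
j=4: u_4=293/420 ∈ [24/35, 6/7) → index 5
j=5: u_5=353/420 ∈ [24/35, 6/7) → index 5
j=6: u_6=59/60 ∈ [6/7, 1) → index 6

1 2 3 4 5 5 6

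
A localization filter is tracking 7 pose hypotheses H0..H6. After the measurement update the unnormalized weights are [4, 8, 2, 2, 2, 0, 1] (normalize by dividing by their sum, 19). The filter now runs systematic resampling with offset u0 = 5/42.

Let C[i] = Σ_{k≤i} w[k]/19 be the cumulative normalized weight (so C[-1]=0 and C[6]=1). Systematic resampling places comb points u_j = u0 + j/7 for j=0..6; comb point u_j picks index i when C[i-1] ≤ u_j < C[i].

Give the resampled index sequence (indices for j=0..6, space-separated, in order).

0 1 1 1 2 3 6

C = [4/19, 12/19, 14/19, 16/19, 18/19, 18/19, 1]
j=0: u_0=5/42 ∈ [0, 4/19) → index 0
j=1: u_1=11/42 ∈ [4/19, 12/19) → index 1
j=2: u_2=17/42 ∈ [4/19, 12/19) → index 1
j=3: u_3=23/42 ∈ [4/19, 12/19) → index 1
j=4: u_4=29/42 ∈ [12/19, 14/19) → index 2
j=5: u_5=5/6 ∈ [14/19, 16/19) → index 3
j=6: u_6=41/42 ∈ [18/19, 1) → index 6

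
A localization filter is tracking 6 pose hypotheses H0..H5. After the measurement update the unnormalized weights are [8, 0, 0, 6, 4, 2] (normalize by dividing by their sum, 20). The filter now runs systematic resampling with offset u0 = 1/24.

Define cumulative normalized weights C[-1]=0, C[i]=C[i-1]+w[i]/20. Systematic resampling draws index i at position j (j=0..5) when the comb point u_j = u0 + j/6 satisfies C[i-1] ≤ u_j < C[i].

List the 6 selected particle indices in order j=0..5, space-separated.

0 0 0 3 4 4

C = [2/5, 2/5, 2/5, 7/10, 9/10, 1]
j=0: u_0=1/24 ∈ [0, 2/5) → index 0
j=1: u_1=5/24 ∈ [0, 2/5) → index 0
j=2: u_2=3/8 ∈ [0, 2/5) → index 0
j=3: u_3=13/24 ∈ [2/5, 7/10) → index 3
j=4: u_4=17/24 ∈ [7/10, 9/10) → index 4
j=5: u_5=7/8 ∈ [7/10, 9/10) → index 4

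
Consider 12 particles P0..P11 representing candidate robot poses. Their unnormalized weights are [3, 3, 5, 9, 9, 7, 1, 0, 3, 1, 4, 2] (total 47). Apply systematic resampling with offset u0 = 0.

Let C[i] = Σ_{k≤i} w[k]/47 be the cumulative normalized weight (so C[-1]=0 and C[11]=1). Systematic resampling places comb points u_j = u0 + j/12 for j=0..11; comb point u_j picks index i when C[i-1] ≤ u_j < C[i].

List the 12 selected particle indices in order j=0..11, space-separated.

0 1 2 3 3 3 4 4 5 5 8 10

C = [3/47, 6/47, 11/47, 20/47, 29/47, 36/47, 37/47, 37/47, 40/47, 41/47, 45/47, 1]
j=0: u_0=0 ∈ [0, 3/47) → index 0
j=1: u_1=1/12 ∈ [3/47, 6/47) → index 1
j=2: u_2=1/6 ∈ [6/47, 11/47) → index 2
j=3: u_3=1/4 ∈ [11/47, 20/47) → index 3
j=4: u_4=1/3 ∈ [11/47, 20/47) → index 3
j=5: u_5=5/12 ∈ [11/47, 20/47) → index 3
j=6: u_6=1/2 ∈ [20/47, 29/47) → index 4
j=7: u_7=7/12 ∈ [20/47, 29/47) → index 4
j=8: u_8=2/3 ∈ [29/47, 36/47) → index 5
j=9: u_9=3/4 ∈ [29/47, 36/47) → index 5
j=10: u_10=5/6 ∈ [37/47, 40/47) → index 8
j=11: u_11=11/12 ∈ [41/47, 45/47) → index 10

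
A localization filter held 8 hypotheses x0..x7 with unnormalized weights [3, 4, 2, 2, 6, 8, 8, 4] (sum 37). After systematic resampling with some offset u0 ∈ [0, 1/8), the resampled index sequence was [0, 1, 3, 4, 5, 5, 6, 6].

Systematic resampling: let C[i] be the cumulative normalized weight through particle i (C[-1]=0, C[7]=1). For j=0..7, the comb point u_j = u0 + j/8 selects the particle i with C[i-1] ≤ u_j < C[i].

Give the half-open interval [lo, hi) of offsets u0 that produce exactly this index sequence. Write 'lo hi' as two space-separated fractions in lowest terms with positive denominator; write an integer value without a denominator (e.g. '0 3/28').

C = [3/37, 7/37, 9/37, 11/37, 17/37, 25/37, 33/37, 1]
j=0 picked index 0: u0 ∈ [0, 3/37)
j=1 picked index 1: u0 ∈ [-13/296, 19/296)
j=2 picked index 3: u0 ∈ [-1/148, 7/148)
j=3 picked index 4: u0 ∈ [-23/296, 25/296)
j=4 picked index 5: u0 ∈ [-3/74, 13/74)
j=5 picked index 5: u0 ∈ [-49/296, 15/296)
j=6 picked index 6: u0 ∈ [-11/148, 21/148)
j=7 picked index 6: u0 ∈ [-59/296, 5/296)
intersection: [0, 5/296)

0 5/296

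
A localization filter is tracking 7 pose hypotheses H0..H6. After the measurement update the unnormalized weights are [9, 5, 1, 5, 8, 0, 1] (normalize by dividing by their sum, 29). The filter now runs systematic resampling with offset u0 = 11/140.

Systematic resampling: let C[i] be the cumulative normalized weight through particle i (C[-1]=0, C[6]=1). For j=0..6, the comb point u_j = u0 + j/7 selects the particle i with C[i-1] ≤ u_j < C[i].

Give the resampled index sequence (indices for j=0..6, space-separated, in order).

0 0 1 2 3 4 4

C = [9/29, 14/29, 15/29, 20/29, 28/29, 28/29, 1]
j=0: u_0=11/140 ∈ [0, 9/29) → index 0
j=1: u_1=31/140 ∈ [0, 9/29) → index 0
j=2: u_2=51/140 ∈ [9/29, 14/29) → index 1
j=3: u_3=71/140 ∈ [14/29, 15/29) → index 2
j=4: u_4=13/20 ∈ [15/29, 20/29) → index 3
j=5: u_5=111/140 ∈ [20/29, 28/29) → index 4
j=6: u_6=131/140 ∈ [20/29, 28/29) → index 4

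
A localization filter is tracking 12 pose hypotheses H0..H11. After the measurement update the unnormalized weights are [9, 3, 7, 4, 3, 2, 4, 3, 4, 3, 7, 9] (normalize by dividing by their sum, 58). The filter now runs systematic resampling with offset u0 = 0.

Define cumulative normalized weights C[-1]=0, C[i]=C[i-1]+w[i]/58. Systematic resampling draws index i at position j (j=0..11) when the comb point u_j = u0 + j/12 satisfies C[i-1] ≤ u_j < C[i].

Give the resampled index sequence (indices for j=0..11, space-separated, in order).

0 0 1 2 3 4 6 7 8 10 10 11

C = [9/58, 6/29, 19/58, 23/58, 13/29, 14/29, 16/29, 35/58, 39/58, 21/29, 49/58, 1]
j=0: u_0=0 ∈ [0, 9/58) → index 0
j=1: u_1=1/12 ∈ [0, 9/58) → index 0
j=2: u_2=1/6 ∈ [9/58, 6/29) → index 1
j=3: u_3=1/4 ∈ [6/29, 19/58) → index 2
j=4: u_4=1/3 ∈ [19/58, 23/58) → index 3
j=5: u_5=5/12 ∈ [23/58, 13/29) → index 4
j=6: u_6=1/2 ∈ [14/29, 16/29) → index 6
j=7: u_7=7/12 ∈ [16/29, 35/58) → index 7
j=8: u_8=2/3 ∈ [35/58, 39/58) → index 8
j=9: u_9=3/4 ∈ [21/29, 49/58) → index 10
j=10: u_10=5/6 ∈ [21/29, 49/58) → index 10
j=11: u_11=11/12 ∈ [49/58, 1) → index 11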